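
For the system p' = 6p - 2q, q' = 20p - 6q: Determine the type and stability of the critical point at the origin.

A = [[6,-2],[20,-6]]; det(A-λI) = λ^2 + 4.
λ = 0 ± 2i: zero real part.

center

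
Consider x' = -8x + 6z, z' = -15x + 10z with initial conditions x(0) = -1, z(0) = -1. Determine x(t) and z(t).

Coefficient matrix A = [[-8, 6], [-15, 10]].
Characteristic polynomial det(A - λI) = λ^2 - 2λ + 10 = 0.
Eigenvalues λ = 1 ± 3i (complex conjugate pair).
For λ=1+3i: an eigenvector is (-1,-1) - i(1,2) = (-1 - i, -1 - 2i).
A real fundamental pair from Re and Im of e^((1+3i)t)v: X_1 = e^(t)(cos(3t)·(-1,-1) + sin(3t)·(1,2)), X_2 = e^(t)(sin(3t)·(-1,-1) - cos(3t)·(1,2)).
General solution: C_1X_1 + C_2X_2.
Applying x(0)=-1, z(0)=-1 gives C_1=1, C_2=0.

x(t) = e^(t)sin(3t) - e^(t)cos(3t), z(t) = 2e^(t)sin(3t) - e^(t)cos(3t)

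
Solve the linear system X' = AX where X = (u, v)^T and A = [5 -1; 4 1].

Coefficient matrix A = [[5, -1], [4, 1]].
Characteristic polynomial det(A - λI) = λ^2 - 6λ + 9 = 0.
Single eigenvalue λ = 3 with algebraic multiplicity 2.
Eigenvector v = (1,2); generalized eigenvector w with (A-λI)w=v is (2,3).
General solution: e^(3t)[K_1·v + K_2·(t·v + w)].

u(t) = K_1e^(3t) + K_2te^(3t) + 2K_2e^(3t), v(t) = 2K_1e^(3t) + 2K_2te^(3t) + 3K_2e^(3t)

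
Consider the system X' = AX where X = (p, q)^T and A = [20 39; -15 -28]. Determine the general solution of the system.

p(t) = 3c_1e^(-4t)sin(3t) + 2c_1e^(-4t)cos(3t) + 2c_2e^(-4t)sin(3t) - 3c_2e^(-4t)cos(3t), q(t) = -2c_1e^(-4t)sin(3t) - c_1e^(-4t)cos(3t) - c_2e^(-4t)sin(3t) + 2c_2e^(-4t)cos(3t)

Coefficient matrix A = [[20, 39], [-15, -28]].
Characteristic polynomial det(A - λI) = λ^2 + 8λ + 25 = 0.
Eigenvalues λ = -4 ± 3i (complex conjugate pair).
For λ=-4+3i: an eigenvector is (2,-1) - i(3,-2) = (2 - 3i, -1 + 2i).
A real fundamental pair from Re and Im of e^((-4+3i)t)v: X_1 = e^(-4t)(cos(3t)·(2,-1) + sin(3t)·(3,-2)), X_2 = e^(-4t)(sin(3t)·(2,-1) - cos(3t)·(3,-2)).
General solution: c_1X_1 + c_2X_2.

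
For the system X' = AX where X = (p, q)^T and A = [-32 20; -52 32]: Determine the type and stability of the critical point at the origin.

A = [[-32,20],[-52,32]]; det(A-λI) = λ^2 + 16.
λ = 0 ± 4i: zero real part.

center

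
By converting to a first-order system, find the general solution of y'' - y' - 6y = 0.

y(t) = c_1e^(-2t) + c_2e^(3t)

Let x_1 = y, x_2 = y'. Then x_1' = x_2 and x_2' = 6x_1 + x_2.
A = [[0,1],[6,1]]; det(A-λI) = λ^2 - λ - 6.
Eigenvalues λ = -2, 3 with eigenvectors (1,-2), (1,3).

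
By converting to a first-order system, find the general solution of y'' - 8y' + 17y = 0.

Let x_1 = y, x_2 = y'. Then x_1' = x_2 and x_2' = -17x_1 + 8x_2.
A = [[0,1],[-17,8]]; det(A-λI) = λ^2 - 8λ + 17.
Eigenvalues λ = 4 ± i.

y(t) = c_1e^(4t)cos(t) + c_2e^(4t)sin(t)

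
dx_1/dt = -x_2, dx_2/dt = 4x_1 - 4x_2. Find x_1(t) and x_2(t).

Coefficient matrix A = [[0, -1], [4, -4]].
Characteristic polynomial det(A - λI) = λ^2 + 4λ + 4 = 0.
Single eigenvalue λ = -2 with algebraic multiplicity 2.
Eigenvector v = (1,2); generalized eigenvector w with (A-λI)w=v is (1,1).
General solution: e^(-2t)[K_1·v + K_2·(t·v + w)].

x_1(t) = K_1e^(-2t) + K_2te^(-2t) + K_2e^(-2t), x_2(t) = 2K_1e^(-2t) + 2K_2te^(-2t) + K_2e^(-2t)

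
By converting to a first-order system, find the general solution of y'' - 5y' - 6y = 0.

y(t) = C_1e^(6t) + C_2e^(-t)

Let x_1 = y, x_2 = y'. Then x_1' = x_2 and x_2' = 6x_1 + 5x_2.
A = [[0,1],[6,5]]; det(A-λI) = λ^2 - 5λ - 6.
Eigenvalues λ = 6, -1 with eigenvectors (1,6), (1,-1).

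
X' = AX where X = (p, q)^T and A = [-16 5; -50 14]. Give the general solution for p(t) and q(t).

p(t) = -K_1e^(-t)cos(5t) - K_2e^(-t)sin(5t), q(t) = K_1e^(-t)sin(5t) - 3K_1e^(-t)cos(5t) - 3K_2e^(-t)sin(5t) - K_2e^(-t)cos(5t)

Coefficient matrix A = [[-16, 5], [-50, 14]].
Characteristic polynomial det(A - λI) = λ^2 + 2λ + 26 = 0.
Eigenvalues λ = -1 ± 5i (complex conjugate pair).
For λ=-1+5i: an eigenvector is (-1,-3) - i(0,1) = (-1, -3 - i).
A real fundamental pair from Re and Im of e^((-1+5i)t)v: X_1 = e^(-t)(cos(5t)·(-1,-3) + sin(5t)·(0,1)), X_2 = e^(-t)(sin(5t)·(-1,-3) - cos(5t)·(0,1)).
General solution: K_1X_1 + K_2X_2.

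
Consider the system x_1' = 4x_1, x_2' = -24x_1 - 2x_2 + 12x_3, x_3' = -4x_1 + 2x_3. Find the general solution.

x_1(t) = c_1e^(4t), x_2(t) = -8c_1e^(4t) + c_2e^(-2t) + 3c_3e^(2t), x_3(t) = -2c_1e^(4t) + c_3e^(2t)

Coefficient matrix A = [[4, 0, 0], [-24, -2, 12], [-4, 0, 2]].
det(A - λI) = 0 gives eigenvalues λ = 4, -2, 2.
For λ=4: eigenvector (1,-8,-2).
For λ=-2: eigenvector (0,1,0).
For λ=2: eigenvector (0,3,1).
General solution: c_1e^(4t)(1,-8,-2) + c_2e^(-2t)(0,1,0) + c_3e^(2t)(0,3,1).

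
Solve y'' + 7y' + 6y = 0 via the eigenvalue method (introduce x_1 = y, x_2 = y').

y(t) = c_1e^(-t) + c_2e^(-6t)

Let x_1 = y, x_2 = y'. Then x_1' = x_2 and x_2' = -6x_1 - 7x_2.
A = [[0,1],[-6,-7]]; det(A-λI) = λ^2 + 7λ + 6.
Eigenvalues λ = -1, -6 with eigenvectors (1,-1), (1,-6).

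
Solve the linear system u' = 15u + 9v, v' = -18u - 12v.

Coefficient matrix A = [[15, 9], [-18, -12]].
Characteristic polynomial det(A - λI) = λ^2 - 3λ - 18 = 0.
Eigenvalues λ = 6, -3.
For λ=6: (A-λI) row 1 is [9, 9], so an eigenvector is (1, -1).
For λ=-3: (A-λI) row 1 is [18, 9], so an eigenvector is (-1, 2).
General solution: K_1e^(6t)(1,-1) + K_2e^(-3t)(-1,2).

u(t) = K_1e^(6t) - K_2e^(-3t), v(t) = -K_1e^(6t) + 2K_2e^(-3t)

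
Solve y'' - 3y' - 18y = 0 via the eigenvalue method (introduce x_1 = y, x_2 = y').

Let x_1 = y, x_2 = y'. Then x_1' = x_2 and x_2' = 18x_1 + 3x_2.
A = [[0,1],[18,3]]; det(A-λI) = λ^2 - 3λ - 18.
Eigenvalues λ = -3, 6 with eigenvectors (1,-3), (1,6).

y(t) = K_1e^(-3t) + K_2e^(6t)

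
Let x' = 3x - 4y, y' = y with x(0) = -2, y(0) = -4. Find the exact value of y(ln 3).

A = [[3,-4],[0,1]]; eigenvalues λ = 1, 3.
Eigenvectors: (-2,-1) for λ=1, (1,0) for λ=3.
From the initial condition, c_1 = 4, c_2 = 6.
y(ln 3) = (4)(3^1)(-1) + (6)(3^3)(0) = -12.

-12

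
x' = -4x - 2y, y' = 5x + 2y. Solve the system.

x(t) = -C_1e^(-t)sin(t) + C_1e^(-t)cos(t) + C_2e^(-t)sin(t) + C_2e^(-t)cos(t), y(t) = 2C_1e^(-t)sin(t) - C_1e^(-t)cos(t) - C_2e^(-t)sin(t) - 2C_2e^(-t)cos(t)

Coefficient matrix A = [[-4, -2], [5, 2]].
Characteristic polynomial det(A - λI) = λ^2 + 2λ + 2 = 0.
Eigenvalues λ = -1 ± i (complex conjugate pair).
For λ=-1+i: an eigenvector is (1,-1) - i(-1,2) = (1 + i, -1 - 2i).
A real fundamental pair from Re and Im of e^((-1+i)t)v: X_1 = e^(-t)(cos(t)·(1,-1) + sin(t)·(-1,2)), X_2 = e^(-t)(sin(t)·(1,-1) - cos(t)·(-1,2)).
General solution: C_1X_1 + C_2X_2.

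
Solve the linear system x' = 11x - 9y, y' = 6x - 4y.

x(t) = 3c_1e^(5t) - c_2e^(2t), y(t) = 2c_1e^(5t) - c_2e^(2t)

Coefficient matrix A = [[11, -9], [6, -4]].
Characteristic polynomial det(A - λI) = λ^2 - 7λ + 10 = 0.
Eigenvalues λ = 5, 2.
For λ=5: (A-λI) row 1 is [6, -9], so an eigenvector is (3, 2).
For λ=2: (A-λI) row 1 is [9, -9], so an eigenvector is (-1, -1).
General solution: c_1e^(5t)(3,2) + c_2e^(2t)(-1,-1).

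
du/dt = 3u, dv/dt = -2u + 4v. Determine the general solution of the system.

Coefficient matrix A = [[3, 0], [-2, 4]].
Characteristic polynomial det(A - λI) = λ^2 - 7λ + 12 = 0.
Eigenvalues λ = 4, 3.
For λ=4: (A-λI) row 1 is [-1, 0], so an eigenvector is (0, 1).
For λ=3: (A-λI) row 2 is [-2, 1], so an eigenvector is (-1, -2).
General solution: c_1e^(4t)(0,1) + c_2e^(3t)(-1,-2).

u(t) = -c_2e^(3t), v(t) = c_1e^(4t) - 2c_2e^(3t)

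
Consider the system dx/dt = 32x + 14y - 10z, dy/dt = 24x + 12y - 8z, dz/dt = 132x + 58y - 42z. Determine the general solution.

x(t) = -c_1e^(-4t) + 2c_2e^(4t) + c_3e^(2t), y(t) = -c_1e^(-4t) + c_2e^(4t), z(t) = -5c_1e^(-4t) + 7c_2e^(4t) + 3c_3e^(2t)

Coefficient matrix A = [[32, 14, -10], [24, 12, -8], [132, 58, -42]].
det(A - λI) = 0 gives eigenvalues λ = -4, 4, 2.
For λ=-4: eigenvector (-1,-1,-5).
For λ=4: eigenvector (2,1,7).
For λ=2: eigenvector (1,0,3).
General solution: c_1e^(-4t)(-1,-1,-5) + c_2e^(4t)(2,1,7) + c_3e^(2t)(1,0,3).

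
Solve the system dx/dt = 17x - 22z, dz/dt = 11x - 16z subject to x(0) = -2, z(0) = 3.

x(t) = -10e^(6t) + 8e^(-5t), z(t) = -5e^(6t) + 8e^(-5t)

Coefficient matrix A = [[17, -22], [11, -16]].
Characteristic polynomial det(A - λI) = λ^2 - λ - 30 = 0.
Eigenvalues λ = -5, 6.
For λ=-5: (A-λI) row 1 is [22, -22], so an eigenvector is (-1, -1).
For λ=6: (A-λI) row 1 is [11, -22], so an eigenvector is (2, 1).
General solution: C_1e^(-5t)(-1,-1) + C_2e^(6t)(2,1).
Applying x(0)=-2, z(0)=3 gives C_1=-8, C_2=-5.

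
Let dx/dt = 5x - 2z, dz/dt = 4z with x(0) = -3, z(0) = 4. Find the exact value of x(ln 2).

-224

A = [[5,-2],[0,4]]; eigenvalues λ = 4, 5.
Eigenvectors: (-2,-1) for λ=4, (-1,0) for λ=5.
From the initial condition, c_1 = -4, c_2 = 11.
x(ln 2) = (-4)(2^4)(-2) + (11)(2^5)(-1) = -224.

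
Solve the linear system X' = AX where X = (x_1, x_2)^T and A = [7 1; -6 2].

Coefficient matrix A = [[7, 1], [-6, 2]].
Characteristic polynomial det(A - λI) = λ^2 - 9λ + 20 = 0.
Eigenvalues λ = 4, 5.
For λ=4: (A-λI) row 1 is [3, 1], so an eigenvector is (1, -3).
For λ=5: (A-λI) row 1 is [2, 1], so an eigenvector is (-1, 2).
General solution: C_1e^(4t)(1,-3) + C_2e^(5t)(-1,2).

x_1(t) = C_1e^(4t) - C_2e^(5t), x_2(t) = -3C_1e^(4t) + 2C_2e^(5t)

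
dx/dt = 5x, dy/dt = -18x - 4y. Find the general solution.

Coefficient matrix A = [[5, 0], [-18, -4]].
Characteristic polynomial det(A - λI) = λ^2 - λ - 20 = 0.
Eigenvalues λ = -4, 5.
For λ=-4: (A-λI) row 1 is [9, 0], so an eigenvector is (0, -1).
For λ=5: (A-λI) row 2 is [-18, -9], so an eigenvector is (-1, 2).
General solution: c_1e^(-4t)(0,-1) + c_2e^(5t)(-1,2).

x(t) = -c_2e^(5t), y(t) = -c_1e^(-4t) + 2c_2e^(5t)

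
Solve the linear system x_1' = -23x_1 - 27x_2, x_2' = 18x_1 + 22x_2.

x_1(t) = 3c_1e^(-5t) + c_2e^(4t), x_2(t) = -2c_1e^(-5t) - c_2e^(4t)

Coefficient matrix A = [[-23, -27], [18, 22]].
Characteristic polynomial det(A - λI) = λ^2 + λ - 20 = 0.
Eigenvalues λ = -5, 4.
For λ=-5: (A-λI) row 1 is [-18, -27], so an eigenvector is (3, -2).
For λ=4: (A-λI) row 1 is [-27, -27], so an eigenvector is (1, -1).
General solution: c_1e^(-5t)(3,-2) + c_2e^(4t)(1,-1).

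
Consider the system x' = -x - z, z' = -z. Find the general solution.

Coefficient matrix A = [[-1, -1], [0, -1]].
Characteristic polynomial det(A - λI) = λ^2 + 2λ + 1 = 0.
Single eigenvalue λ = -1 with algebraic multiplicity 2.
Eigenvector v = (-1,0); generalized eigenvector w with (A-λI)w=v is (3,1).
General solution: e^(-t)[K_1·v + K_2·(t·v + w)].

x(t) = -K_1e^(-t) - K_2te^(-t) + 3K_2e^(-t), z(t) = K_2e^(-t)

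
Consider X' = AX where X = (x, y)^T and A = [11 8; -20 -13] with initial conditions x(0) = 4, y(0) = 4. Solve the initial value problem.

Coefficient matrix A = [[11, 8], [-20, -13]].
Characteristic polynomial det(A - λI) = λ^2 + 2λ + 17 = 0.
Eigenvalues λ = -1 ± 4i (complex conjugate pair).
For λ=-1+4i: an eigenvector is (-1,2) - i(1,-1) = (-1 - i, 2 + i).
A real fundamental pair from Re and Im of e^((-1+4i)t)v: X_1 = e^(-t)(cos(4t)·(-1,2) + sin(4t)·(1,-1)), X_2 = e^(-t)(sin(4t)·(-1,2) - cos(4t)·(1,-1)).
General solution: c_1X_1 + c_2X_2.
Applying x(0)=4, y(0)=4 gives c_1=8, c_2=-12.

x(t) = 20e^(-t)sin(4t) + 4e^(-t)cos(4t), y(t) = -32e^(-t)sin(4t) + 4e^(-t)cos(4t)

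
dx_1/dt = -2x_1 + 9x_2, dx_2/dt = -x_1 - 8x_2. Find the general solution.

x_1(t) = 3c_1e^(-5t) + 3c_2te^(-5t) - 2c_2e^(-5t), x_2(t) = -c_1e^(-5t) - c_2te^(-5t) + c_2e^(-5t)

Coefficient matrix A = [[-2, 9], [-1, -8]].
Characteristic polynomial det(A - λI) = λ^2 + 10λ + 25 = 0.
Single eigenvalue λ = -5 with algebraic multiplicity 2.
Eigenvector v = (3,-1); generalized eigenvector w with (A-λI)w=v is (-2,1).
General solution: e^(-5t)[c_1·v + c_2·(t·v + w)].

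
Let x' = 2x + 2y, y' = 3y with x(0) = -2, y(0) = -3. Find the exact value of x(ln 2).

-32

A = [[2,2],[0,3]]; eigenvalues λ = 2, 3.
Eigenvectors: (-1,0) for λ=2, (2,1) for λ=3.
From the initial condition, c_1 = -4, c_2 = -3.
x(ln 2) = (-4)(2^2)(-1) + (-3)(2^3)(2) = -32.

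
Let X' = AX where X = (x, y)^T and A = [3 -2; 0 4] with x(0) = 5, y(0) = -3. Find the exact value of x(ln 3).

459

A = [[3,-2],[0,4]]; eigenvalues λ = 3, 4.
Eigenvectors: (1,0) for λ=3, (-2,1) for λ=4.
From the initial condition, c_1 = -1, c_2 = -3.
x(ln 3) = (-1)(3^3)(1) + (-3)(3^4)(-2) = 459.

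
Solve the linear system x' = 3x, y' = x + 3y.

x(t) = K_2e^(3t), y(t) = K_1e^(3t) + K_2te^(3t) - 2K_2e^(3t)

Coefficient matrix A = [[3, 0], [1, 3]].
Characteristic polynomial det(A - λI) = λ^2 - 6λ + 9 = 0.
Single eigenvalue λ = 3 with algebraic multiplicity 2.
Eigenvector v = (0,1); generalized eigenvector w with (A-λI)w=v is (1,-2).
General solution: e^(3t)[K_1·v + K_2·(t·v + w)].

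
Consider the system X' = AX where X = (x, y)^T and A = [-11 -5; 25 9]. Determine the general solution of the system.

Coefficient matrix A = [[-11, -5], [25, 9]].
Characteristic polynomial det(A - λI) = λ^2 + 2λ + 26 = 0.
Eigenvalues λ = -1 ± 5i (complex conjugate pair).
For λ=-1+5i: an eigenvector is (-1,2) - i(0,-1) = (-1, 2 + i).
A real fundamental pair from Re and Im of e^((-1+5i)t)v: X_1 = e^(-t)(cos(5t)·(-1,2) + sin(5t)·(0,-1)), X_2 = e^(-t)(sin(5t)·(-1,2) - cos(5t)·(0,-1)).
General solution: K_1X_1 + K_2X_2.

x(t) = -K_1e^(-t)cos(5t) - K_2e^(-t)sin(5t), y(t) = -K_1e^(-t)sin(5t) + 2K_1e^(-t)cos(5t) + 2K_2e^(-t)sin(5t) + K_2e^(-t)cos(5t)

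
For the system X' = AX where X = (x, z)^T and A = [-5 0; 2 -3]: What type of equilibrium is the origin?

stable node

A = [[-5,0],[2,-3]]; det(A-λI) = λ^2 + 8λ + 15.
λ = -3, -5: both negative.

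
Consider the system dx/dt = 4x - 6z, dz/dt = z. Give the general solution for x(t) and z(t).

x(t) = 2c_1e^(t) + c_2e^(4t), z(t) = c_1e^(t)

Coefficient matrix A = [[4, -6], [0, 1]].
Characteristic polynomial det(A - λI) = λ^2 - 5λ + 4 = 0.
Eigenvalues λ = 1, 4.
For λ=1: (A-λI) row 1 is [3, -6], so an eigenvector is (2, 1).
For λ=4: (A-λI) row 1 is [0, -6], so an eigenvector is (1, 0).
General solution: c_1e^(t)(2,1) + c_2e^(4t)(1,0).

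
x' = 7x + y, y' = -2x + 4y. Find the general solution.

x(t) = -c_1e^(5t) - c_2e^(6t), y(t) = 2c_1e^(5t) + c_2e^(6t)

Coefficient matrix A = [[7, 1], [-2, 4]].
Characteristic polynomial det(A - λI) = λ^2 - 11λ + 30 = 0.
Eigenvalues λ = 5, 6.
For λ=5: (A-λI) row 1 is [2, 1], so an eigenvector is (-1, 2).
For λ=6: (A-λI) row 1 is [1, 1], so an eigenvector is (-1, 1).
General solution: c_1e^(5t)(-1,2) + c_2e^(6t)(-1,1).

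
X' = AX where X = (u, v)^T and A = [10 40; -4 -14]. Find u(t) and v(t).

Coefficient matrix A = [[10, 40], [-4, -14]].
Characteristic polynomial det(A - λI) = λ^2 + 4λ + 20 = 0.
Eigenvalues λ = -2 ± 4i (complex conjugate pair).
For λ=-2+4i: an eigenvector is (-1,0) - i(-3,1) = (-1 + 3i, 0 - i).
A real fundamental pair from Re and Im of e^((-2+4i)t)v: X_1 = e^(-2t)(cos(4t)·(-1,0) + sin(4t)·(-3,1)), X_2 = e^(-2t)(sin(4t)·(-1,0) - cos(4t)·(-3,1)).
General solution: c_1X_1 + c_2X_2.

u(t) = -3c_1e^(-2t)sin(4t) - c_1e^(-2t)cos(4t) - c_2e^(-2t)sin(4t) + 3c_2e^(-2t)cos(4t), v(t) = c_1e^(-2t)sin(4t) - c_2e^(-2t)cos(4t)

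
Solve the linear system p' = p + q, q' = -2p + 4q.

p(t) = -C_1e^(2t) + C_2e^(3t), q(t) = -C_1e^(2t) + 2C_2e^(3t)

Coefficient matrix A = [[1, 1], [-2, 4]].
Characteristic polynomial det(A - λI) = λ^2 - 5λ + 6 = 0.
Eigenvalues λ = 2, 3.
For λ=2: (A-λI) row 1 is [-1, 1], so an eigenvector is (-1, -1).
For λ=3: (A-λI) row 1 is [-2, 1], so an eigenvector is (1, 2).
General solution: C_1e^(2t)(-1,-1) + C_2e^(3t)(1,2).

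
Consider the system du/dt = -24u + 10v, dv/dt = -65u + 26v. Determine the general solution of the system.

u(t) = -c_1e^(t)sin(5t) - c_1e^(t)cos(5t) - c_2e^(t)sin(5t) + c_2e^(t)cos(5t), v(t) = -2c_1e^(t)sin(5t) - 3c_1e^(t)cos(5t) - 3c_2e^(t)sin(5t) + 2c_2e^(t)cos(5t)

Coefficient matrix A = [[-24, 10], [-65, 26]].
Characteristic polynomial det(A - λI) = λ^2 - 2λ + 26 = 0.
Eigenvalues λ = 1 ± 5i (complex conjugate pair).
For λ=1+5i: an eigenvector is (-1,-3) - i(-1,-2) = (-1 + i, -3 + 2i).
A real fundamental pair from Re and Im of e^((1+5i)t)v: X_1 = e^(t)(cos(5t)·(-1,-3) + sin(5t)·(-1,-2)), X_2 = e^(t)(sin(5t)·(-1,-3) - cos(5t)·(-1,-2)).
General solution: c_1X_1 + c_2X_2.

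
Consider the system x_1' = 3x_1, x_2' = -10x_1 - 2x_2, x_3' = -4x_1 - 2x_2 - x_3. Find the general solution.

x_1(t) = K_2e^(3t), x_2(t) = K_1e^(-2t) - 2K_2e^(3t), x_3(t) = 2K_1e^(-2t) + K_3e^(-t)

Coefficient matrix A = [[3, 0, 0], [-10, -2, 0], [-4, -2, -1]].
det(A - λI) = 0 gives eigenvalues λ = -2, 3, -1.
For λ=-2: eigenvector (0,1,2).
For λ=3: eigenvector (1,-2,0).
For λ=-1: eigenvector (0,0,1).
General solution: K_1e^(-2t)(0,1,2) + K_2e^(3t)(1,-2,0) + K_3e^(-t)(0,0,1).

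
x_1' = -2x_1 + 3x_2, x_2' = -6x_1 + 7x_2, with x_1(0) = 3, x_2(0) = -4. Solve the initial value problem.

Coefficient matrix A = [[-2, 3], [-6, 7]].
Characteristic polynomial det(A - λI) = λ^2 - 5λ + 4 = 0.
Eigenvalues λ = 1, 4.
For λ=1: (A-λI) row 1 is [-3, 3], so an eigenvector is (1, 1).
For λ=4: (A-λI) row 1 is [-6, 3], so an eigenvector is (-1, -2).
General solution: C_1e^(t)(1,1) + C_2e^(4t)(-1,-2).
Applying x_1(0)=3, x_2(0)=-4 gives C_1=10, C_2=7.

x_1(t) = -7e^(4t) + 10e^(t), x_2(t) = -14e^(4t) + 10e^(t)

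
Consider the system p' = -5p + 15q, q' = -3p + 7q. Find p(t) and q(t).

Coefficient matrix A = [[-5, 15], [-3, 7]].
Characteristic polynomial det(A - λI) = λ^2 - 2λ + 10 = 0.
Eigenvalues λ = 1 ± 3i (complex conjugate pair).
For λ=1+3i: an eigenvector is (1,0) - i(-2,-1) = (1 + 2i, 0 + i).
A real fundamental pair from Re and Im of e^((1+3i)t)v: X_1 = e^(t)(cos(3t)·(1,0) + sin(3t)·(-2,-1)), X_2 = e^(t)(sin(3t)·(1,0) - cos(3t)·(-2,-1)).
General solution: K_1X_1 + K_2X_2.

p(t) = -2K_1e^(t)sin(3t) + K_1e^(t)cos(3t) + K_2e^(t)sin(3t) + 2K_2e^(t)cos(3t), q(t) = -K_1e^(t)sin(3t) + K_2e^(t)cos(3t)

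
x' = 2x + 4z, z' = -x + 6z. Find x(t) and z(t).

x(t) = -2c_1e^(4t) - 2c_2te^(4t) - 3c_2e^(4t), z(t) = -c_1e^(4t) - c_2te^(4t) - 2c_2e^(4t)

Coefficient matrix A = [[2, 4], [-1, 6]].
Characteristic polynomial det(A - λI) = λ^2 - 8λ + 16 = 0.
Single eigenvalue λ = 4 with algebraic multiplicity 2.
Eigenvector v = (-2,-1); generalized eigenvector w with (A-λI)w=v is (-3,-2).
General solution: e^(4t)[c_1·v + c_2·(t·v + w)].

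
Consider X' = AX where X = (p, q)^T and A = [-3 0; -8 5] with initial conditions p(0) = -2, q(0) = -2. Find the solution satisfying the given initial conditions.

p(t) = -2e^(-3t), q(t) = -2e^(-3t)

Coefficient matrix A = [[-3, 0], [-8, 5]].
Characteristic polynomial det(A - λI) = λ^2 - 2λ - 15 = 0.
Eigenvalues λ = 5, -3.
For λ=5: (A-λI) row 1 is [-8, 0], so an eigenvector is (0, 1).
For λ=-3: (A-λI) row 2 is [-8, 8], so an eigenvector is (-1, -1).
General solution: K_1e^(5t)(0,1) + K_2e^(-3t)(-1,-1).
Applying p(0)=-2, q(0)=-2 gives K_1=0, K_2=2.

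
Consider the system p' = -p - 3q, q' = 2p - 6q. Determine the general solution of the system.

Coefficient matrix A = [[-1, -3], [2, -6]].
Characteristic polynomial det(A - λI) = λ^2 + 7λ + 12 = 0.
Eigenvalues λ = -4, -3.
For λ=-4: (A-λI) row 1 is [3, -3], so an eigenvector is (-1, -1).
For λ=-3: (A-λI) row 1 is [2, -3], so an eigenvector is (-3, -2).
General solution: K_1e^(-4t)(-1,-1) + K_2e^(-3t)(-3,-2).

p(t) = -K_1e^(-4t) - 3K_2e^(-3t), q(t) = -K_1e^(-4t) - 2K_2e^(-3t)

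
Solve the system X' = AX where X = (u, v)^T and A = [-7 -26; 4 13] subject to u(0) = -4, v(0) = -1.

Coefficient matrix A = [[-7, -26], [4, 13]].
Characteristic polynomial det(A - λI) = λ^2 - 6λ + 13 = 0.
Eigenvalues λ = 3 ± 2i (complex conjugate pair).
For λ=3+2i: an eigenvector is (2,-1) - i(3,-1) = (2 - 3i, -1 + i).
A real fundamental pair from Re and Im of e^((3+2i)t)v: X_1 = e^(3t)(cos(2t)·(2,-1) + sin(2t)·(3,-1)), X_2 = e^(3t)(sin(2t)·(2,-1) - cos(2t)·(3,-1)).
General solution: K_1X_1 + K_2X_2.
Applying u(0)=-4, v(0)=-1 gives K_1=7, K_2=6.

u(t) = 33e^(3t)sin(2t) - 4e^(3t)cos(2t), v(t) = -13e^(3t)sin(2t) - e^(3t)cos(2t)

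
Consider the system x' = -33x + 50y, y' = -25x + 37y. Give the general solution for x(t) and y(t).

Coefficient matrix A = [[-33, 50], [-25, 37]].
Characteristic polynomial det(A - λI) = λ^2 - 4λ + 29 = 0.
Eigenvalues λ = 2 ± 5i (complex conjugate pair).
For λ=2+5i: an eigenvector is (-3,-2) - i(1,1) = (-3 - i, -2 - i).
A real fundamental pair from Re and Im of e^((2+5i)t)v: X_1 = e^(2t)(cos(5t)·(-3,-2) + sin(5t)·(1,1)), X_2 = e^(2t)(sin(5t)·(-3,-2) - cos(5t)·(1,1)).
General solution: K_1X_1 + K_2X_2.

x(t) = K_1e^(2t)sin(5t) - 3K_1e^(2t)cos(5t) - 3K_2e^(2t)sin(5t) - K_2e^(2t)cos(5t), y(t) = K_1e^(2t)sin(5t) - 2K_1e^(2t)cos(5t) - 2K_2e^(2t)sin(5t) - K_2e^(2t)cos(5t)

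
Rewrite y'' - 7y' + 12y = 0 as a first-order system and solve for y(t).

y(t) = C_1e^(3t) + C_2e^(4t)

Let x_1 = y, x_2 = y'. Then x_1' = x_2 and x_2' = -12x_1 + 7x_2.
A = [[0,1],[-12,7]]; det(A-λI) = λ^2 - 7λ + 12.
Eigenvalues λ = 3, 4 with eigenvectors (1,3), (1,4).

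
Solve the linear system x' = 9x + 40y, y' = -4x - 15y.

x(t) = -3C_1e^(-3t)sin(4t) - C_1e^(-3t)cos(4t) - C_2e^(-3t)sin(4t) + 3C_2e^(-3t)cos(4t), y(t) = C_1e^(-3t)sin(4t) - C_2e^(-3t)cos(4t)

Coefficient matrix A = [[9, 40], [-4, -15]].
Characteristic polynomial det(A - λI) = λ^2 + 6λ + 25 = 0.
Eigenvalues λ = -3 ± 4i (complex conjugate pair).
For λ=-3+4i: an eigenvector is (-1,0) - i(-3,1) = (-1 + 3i, 0 - i).
A real fundamental pair from Re and Im of e^((-3+4i)t)v: X_1 = e^(-3t)(cos(4t)·(-1,0) + sin(4t)·(-3,1)), X_2 = e^(-3t)(sin(4t)·(-1,0) - cos(4t)·(-3,1)).
General solution: C_1X_1 + C_2X_2.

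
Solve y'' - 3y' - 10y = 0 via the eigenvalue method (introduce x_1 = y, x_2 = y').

Let x_1 = y, x_2 = y'. Then x_1' = x_2 and x_2' = 10x_1 + 3x_2.
A = [[0,1],[10,3]]; det(A-λI) = λ^2 - 3λ - 10.
Eigenvalues λ = -2, 5 with eigenvectors (1,-2), (1,5).

y(t) = K_1e^(-2t) + K_2e^(5t)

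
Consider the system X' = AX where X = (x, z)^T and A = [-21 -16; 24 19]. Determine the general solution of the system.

x(t) = -K_1e^(-5t) + 2K_2e^(3t), z(t) = K_1e^(-5t) - 3K_2e^(3t)

Coefficient matrix A = [[-21, -16], [24, 19]].
Characteristic polynomial det(A - λI) = λ^2 + 2λ - 15 = 0.
Eigenvalues λ = -5, 3.
For λ=-5: (A-λI) row 1 is [-16, -16], so an eigenvector is (-1, 1).
For λ=3: (A-λI) row 1 is [-24, -16], so an eigenvector is (2, -3).
General solution: K_1e^(-5t)(-1,1) + K_2e^(3t)(2,-3).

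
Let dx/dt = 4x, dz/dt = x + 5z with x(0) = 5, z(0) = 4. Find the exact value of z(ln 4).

7936

A = [[4,0],[1,5]]; eigenvalues λ = 4, 5.
Eigenvectors: (1,-1) for λ=4, (0,1) for λ=5.
From the initial condition, c_1 = 5, c_2 = 9.
z(ln 4) = (5)(4^4)(-1) + (9)(4^5)(1) = 7936.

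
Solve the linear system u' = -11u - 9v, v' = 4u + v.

Coefficient matrix A = [[-11, -9], [4, 1]].
Characteristic polynomial det(A - λI) = λ^2 + 10λ + 25 = 0.
Single eigenvalue λ = -5 with algebraic multiplicity 2.
Eigenvector v = (3,-2); generalized eigenvector w with (A-λI)w=v is (1,-1).
General solution: e^(-5t)[K_1·v + K_2·(t·v + w)].

u(t) = 3K_1e^(-5t) + 3K_2te^(-5t) + K_2e^(-5t), v(t) = -2K_1e^(-5t) - 2K_2te^(-5t) - K_2e^(-5t)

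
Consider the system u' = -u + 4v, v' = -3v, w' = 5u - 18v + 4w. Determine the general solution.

u(t) = c_1e^(-t) - 2c_2e^(-3t), v(t) = c_2e^(-3t), w(t) = -c_1e^(-t) + 4c_2e^(-3t) + c_3e^(4t)

Coefficient matrix A = [[-1, 4, 0], [0, -3, 0], [5, -18, 4]].
det(A - λI) = 0 gives eigenvalues λ = -1, -3, 4.
For λ=-1: eigenvector (1,0,-1).
For λ=-3: eigenvector (-2,1,4).
For λ=4: eigenvector (0,0,1).
General solution: c_1e^(-t)(1,0,-1) + c_2e^(-3t)(-2,1,4) + c_3e^(4t)(0,0,1).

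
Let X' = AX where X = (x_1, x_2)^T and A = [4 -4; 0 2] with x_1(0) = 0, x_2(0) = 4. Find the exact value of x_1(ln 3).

A = [[4,-4],[0,2]]; eigenvalues λ = 4, 2.
Eigenvectors: (-1,0) for λ=4, (-2,-1) for λ=2.
From the initial condition, c_1 = 8, c_2 = -4.
x_1(ln 3) = (8)(3^4)(-1) + (-4)(3^2)(-2) = -576.

-576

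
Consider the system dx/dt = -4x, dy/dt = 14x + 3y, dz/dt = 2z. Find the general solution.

Coefficient matrix A = [[-4, 0, 0], [14, 3, 0], [0, 0, 2]].
det(A - λI) = 0 gives eigenvalues λ = -4, 2, 3.
For λ=-4: eigenvector (1,-2,0).
For λ=2: eigenvector (0,0,1).
For λ=3: eigenvector (0,1,0).
General solution: C_1e^(-4t)(1,-2,0) + C_2e^(2t)(0,0,1) + C_3e^(3t)(0,1,0).

x(t) = C_1e^(-4t), y(t) = -2C_1e^(-4t) + C_3e^(3t), z(t) = C_2e^(2t)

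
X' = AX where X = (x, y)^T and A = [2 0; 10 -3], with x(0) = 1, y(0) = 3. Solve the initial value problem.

Coefficient matrix A = [[2, 0], [10, -3]].
Characteristic polynomial det(A - λI) = λ^2 + λ - 6 = 0.
Eigenvalues λ = -3, 2.
For λ=-3: (A-λI) row 1 is [5, 0], so an eigenvector is (0, 1).
For λ=2: (A-λI) row 2 is [10, -5], so an eigenvector is (-1, -2).
General solution: K_1e^(-3t)(0,1) + K_2e^(2t)(-1,-2).
Applying x(0)=1, y(0)=3 gives K_1=1, K_2=-1.

x(t) = e^(2t), y(t) = 2e^(2t) + e^(-3t)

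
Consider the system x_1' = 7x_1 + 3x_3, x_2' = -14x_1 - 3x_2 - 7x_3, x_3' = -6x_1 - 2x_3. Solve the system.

Coefficient matrix A = [[7, 0, 3], [-14, -3, -7], [-6, 0, -2]].
det(A - λI) = 0 gives eigenvalues λ = 1, -3, 4.
For λ=1: eigenvector (1,0,-2).
For λ=-3: eigenvector (0,1,0).
For λ=4: eigenvector (1,-1,-1).
General solution: c_1e^(t)(1,0,-2) + c_2e^(-3t)(0,1,0) + c_3e^(4t)(1,-1,-1).

x_1(t) = c_1e^(t) + c_3e^(4t), x_2(t) = c_2e^(-3t) - c_3e^(4t), x_3(t) = -2c_1e^(t) - c_3e^(4t)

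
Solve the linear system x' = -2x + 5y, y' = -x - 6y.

Coefficient matrix A = [[-2, 5], [-1, -6]].
Characteristic polynomial det(A - λI) = λ^2 + 8λ + 17 = 0.
Eigenvalues λ = -4 ± i (complex conjugate pair).
For λ=-4+i: an eigenvector is (-2,1) - i(1,0) = (-2 - i, 1).
A real fundamental pair from Re and Im of e^((-4+i)t)v: X_1 = e^(-4t)(cos(t)·(-2,1) + sin(t)·(1,0)), X_2 = e^(-4t)(sin(t)·(-2,1) - cos(t)·(1,0)).
General solution: K_1X_1 + K_2X_2.

x(t) = K_1e^(-4t)sin(t) - 2K_1e^(-4t)cos(t) - 2K_2e^(-4t)sin(t) - K_2e^(-4t)cos(t), y(t) = K_1e^(-4t)cos(t) + K_2e^(-4t)sin(t)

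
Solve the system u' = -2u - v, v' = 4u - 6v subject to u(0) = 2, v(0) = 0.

u(t) = 4te^(-4t) + 2e^(-4t), v(t) = 8te^(-4t)

Coefficient matrix A = [[-2, -1], [4, -6]].
Characteristic polynomial det(A - λI) = λ^2 + 8λ + 16 = 0.
Single eigenvalue λ = -4 with algebraic multiplicity 2.
Eigenvector v = (-1,-2); generalized eigenvector w with (A-λI)w=v is (-2,-3).
General solution: e^(-4t)[c_1·v + c_2·(t·v + w)].
Applying u(0)=2, v(0)=0 gives c_1=6, c_2=-4.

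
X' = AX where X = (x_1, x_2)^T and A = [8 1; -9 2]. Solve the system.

Coefficient matrix A = [[8, 1], [-9, 2]].
Characteristic polynomial det(A - λI) = λ^2 - 10λ + 25 = 0.
Single eigenvalue λ = 5 with algebraic multiplicity 2.
Eigenvector v = (-1,3); generalized eigenvector w with (A-λI)w=v is (0,-1).
General solution: e^(5t)[K_1·v + K_2·(t·v + w)].

x_1(t) = -K_1e^(5t) - K_2te^(5t), x_2(t) = 3K_1e^(5t) + 3K_2te^(5t) - K_2e^(5t)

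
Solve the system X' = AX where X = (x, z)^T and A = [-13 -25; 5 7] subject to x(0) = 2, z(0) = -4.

x(t) = 16e^(-3t)sin(5t) + 2e^(-3t)cos(5t), z(t) = -6e^(-3t)sin(5t) - 4e^(-3t)cos(5t)

Coefficient matrix A = [[-13, -25], [5, 7]].
Characteristic polynomial det(A - λI) = λ^2 + 6λ + 34 = 0.
Eigenvalues λ = -3 ± 5i (complex conjugate pair).
For λ=-3+5i: an eigenvector is (1,0) - i(-2,1) = (1 + 2i, 0 - i).
A real fundamental pair from Re and Im of e^((-3+5i)t)v: X_1 = e^(-3t)(cos(5t)·(1,0) + sin(5t)·(-2,1)), X_2 = e^(-3t)(sin(5t)·(1,0) - cos(5t)·(-2,1)).
General solution: C_1X_1 + C_2X_2.
Applying x(0)=2, z(0)=-4 gives C_1=-6, C_2=4.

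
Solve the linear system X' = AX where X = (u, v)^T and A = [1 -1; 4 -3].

Coefficient matrix A = [[1, -1], [4, -3]].
Characteristic polynomial det(A - λI) = λ^2 + 2λ + 1 = 0.
Single eigenvalue λ = -1 with algebraic multiplicity 2.
Eigenvector v = (-1,-2); generalized eigenvector w with (A-λI)w=v is (-1,-1).
General solution: e^(-t)[C_1·v + C_2·(t·v + w)].

u(t) = -C_1e^(-t) - C_2te^(-t) - C_2e^(-t), v(t) = -2C_1e^(-t) - 2C_2te^(-t) - C_2e^(-t)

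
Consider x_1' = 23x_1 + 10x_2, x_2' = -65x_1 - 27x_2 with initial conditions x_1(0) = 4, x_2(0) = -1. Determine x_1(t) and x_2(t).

Coefficient matrix A = [[23, 10], [-65, -27]].
Characteristic polynomial det(A - λI) = λ^2 + 4λ + 29 = 0.
Eigenvalues λ = -2 ± 5i (complex conjugate pair).
For λ=-2+5i: an eigenvector is (1,-2) - i(1,-3) = (1 - i, -2 + 3i).
A real fundamental pair from Re and Im of e^((-2+5i)t)v: X_1 = e^(-2t)(cos(5t)·(1,-2) + sin(5t)·(1,-3)), X_2 = e^(-2t)(sin(5t)·(1,-2) - cos(5t)·(1,-3)).
General solution: C_1X_1 + C_2X_2.
Applying x_1(0)=4, x_2(0)=-1 gives C_1=11, C_2=7.

x_1(t) = 18e^(-2t)sin(5t) + 4e^(-2t)cos(5t), x_2(t) = -47e^(-2t)sin(5t) - e^(-2t)cos(5t)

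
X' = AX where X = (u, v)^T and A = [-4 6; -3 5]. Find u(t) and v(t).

Coefficient matrix A = [[-4, 6], [-3, 5]].
Characteristic polynomial det(A - λI) = λ^2 - λ - 2 = 0.
Eigenvalues λ = 2, -1.
For λ=2: (A-λI) row 1 is [-6, 6], so an eigenvector is (1, 1).
For λ=-1: (A-λI) row 1 is [-3, 6], so an eigenvector is (2, 1).
General solution: c_1e^(2t)(1,1) + c_2e^(-t)(2,1).

u(t) = c_1e^(2t) + 2c_2e^(-t), v(t) = c_1e^(2t) + c_2e^(-t)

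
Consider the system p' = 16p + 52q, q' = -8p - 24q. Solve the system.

p(t) = 3C_1e^(-4t)sin(4t) - 2C_1e^(-4t)cos(4t) - 2C_2e^(-4t)sin(4t) - 3C_2e^(-4t)cos(4t), q(t) = -C_1e^(-4t)sin(4t) + C_1e^(-4t)cos(4t) + C_2e^(-4t)sin(4t) + C_2e^(-4t)cos(4t)

Coefficient matrix A = [[16, 52], [-8, -24]].
Characteristic polynomial det(A - λI) = λ^2 + 8λ + 32 = 0.
Eigenvalues λ = -4 ± 4i (complex conjugate pair).
For λ=-4+4i: an eigenvector is (-2,1) - i(3,-1) = (-2 - 3i, 1 + i).
A real fundamental pair from Re and Im of e^((-4+4i)t)v: X_1 = e^(-4t)(cos(4t)·(-2,1) + sin(4t)·(3,-1)), X_2 = e^(-4t)(sin(4t)·(-2,1) - cos(4t)·(3,-1)).
General solution: C_1X_1 + C_2X_2.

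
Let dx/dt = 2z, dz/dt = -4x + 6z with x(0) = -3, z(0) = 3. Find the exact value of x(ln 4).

A = [[0,2],[-4,6]]; eigenvalues λ = 2, 4.
Eigenvectors: (1,1) for λ=2, (-1,-2) for λ=4.
From the initial condition, c_1 = -9, c_2 = -6.
x(ln 4) = (-9)(4^2)(1) + (-6)(4^4)(-1) = 1392.

1392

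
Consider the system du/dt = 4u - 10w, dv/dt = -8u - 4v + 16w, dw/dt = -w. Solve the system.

Coefficient matrix A = [[4, 0, -10], [-8, -4, 16], [0, 0, -1]].
det(A - λI) = 0 gives eigenvalues λ = 4, -4, -1.
For λ=4: eigenvector (1,-1,0).
For λ=-4: eigenvector (0,1,0).
For λ=-1: eigenvector (2,0,1).
General solution: C_1e^(4t)(1,-1,0) + C_2e^(-4t)(0,1,0) + C_3e^(-t)(2,0,1).

u(t) = C_1e^(4t) + 2C_3e^(-t), v(t) = -C_1e^(4t) + C_2e^(-4t), w(t) = C_3e^(-t)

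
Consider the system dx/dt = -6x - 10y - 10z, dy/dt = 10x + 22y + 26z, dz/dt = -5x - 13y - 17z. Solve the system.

x(t) = -2c_1e^(-t) + c_3e^(4t), y(t) = 2c_1e^(-t) - c_2e^(-4t) - 2c_3e^(4t), z(t) = -c_1e^(-t) + c_2e^(-4t) + c_3e^(4t)

Coefficient matrix A = [[-6, -10, -10], [10, 22, 26], [-5, -13, -17]].
det(A - λI) = 0 gives eigenvalues λ = -1, -4, 4.
For λ=-1: eigenvector (-2,2,-1).
For λ=-4: eigenvector (0,-1,1).
For λ=4: eigenvector (1,-2,1).
General solution: c_1e^(-t)(-2,2,-1) + c_2e^(-4t)(0,-1,1) + c_3e^(4t)(1,-2,1).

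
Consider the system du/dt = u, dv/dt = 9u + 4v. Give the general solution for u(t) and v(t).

u(t) = c_1e^(t), v(t) = -3c_1e^(t) + c_2e^(4t)

Coefficient matrix A = [[1, 0], [9, 4]].
Characteristic polynomial det(A - λI) = λ^2 - 5λ + 4 = 0.
Eigenvalues λ = 1, 4.
For λ=1: (A-λI) row 2 is [9, 3], so an eigenvector is (1, -3).
For λ=4: (A-λI) row 1 is [-3, 0], so an eigenvector is (0, 1).
General solution: c_1e^(t)(1,-3) + c_2e^(4t)(0,1).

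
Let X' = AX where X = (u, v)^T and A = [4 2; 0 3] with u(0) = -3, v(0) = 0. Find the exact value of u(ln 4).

A = [[4,2],[0,3]]; eigenvalues λ = 4, 3.
Eigenvectors: (-1,0) for λ=4, (-2,1) for λ=3.
From the initial condition, c_1 = 3, c_2 = 0.
u(ln 4) = (3)(4^4)(-1) + (0)(4^3)(-2) = -768.

-768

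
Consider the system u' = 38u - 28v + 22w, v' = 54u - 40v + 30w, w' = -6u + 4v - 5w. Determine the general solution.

u(t) = C_1e^(-2t) + 2C_2e^(-4t) - 2C_3e^(-t), v(t) = 3C_1e^(-2t) + 3C_2e^(-4t) - 2C_3e^(-t), w(t) = 2C_1e^(-2t) + C_3e^(-t)

Coefficient matrix A = [[38, -28, 22], [54, -40, 30], [-6, 4, -5]].
det(A - λI) = 0 gives eigenvalues λ = -2, -4, -1.
For λ=-2: eigenvector (1,3,2).
For λ=-4: eigenvector (2,3,0).
For λ=-1: eigenvector (-2,-2,1).
General solution: C_1e^(-2t)(1,3,2) + C_2e^(-4t)(2,3,0) + C_3e^(-t)(-2,-2,1).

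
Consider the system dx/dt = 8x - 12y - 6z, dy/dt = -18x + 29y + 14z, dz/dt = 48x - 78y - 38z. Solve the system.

x(t) = -C_1e^(2t) + C_3e^(-4t), y(t) = 4C_1e^(2t) + C_2e^(t) - 2C_3e^(-4t), z(t) = -9C_1e^(2t) - 2C_2e^(t) + 6C_3e^(-4t)

Coefficient matrix A = [[8, -12, -6], [-18, 29, 14], [48, -78, -38]].
det(A - λI) = 0 gives eigenvalues λ = 2, 1, -4.
For λ=2: eigenvector (-1,4,-9).
For λ=1: eigenvector (0,1,-2).
For λ=-4: eigenvector (1,-2,6).
General solution: C_1e^(2t)(-1,4,-9) + C_2e^(t)(0,1,-2) + C_3e^(-4t)(1,-2,6).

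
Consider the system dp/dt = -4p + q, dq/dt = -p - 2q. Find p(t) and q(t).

Coefficient matrix A = [[-4, 1], [-1, -2]].
Characteristic polynomial det(A - λI) = λ^2 + 6λ + 9 = 0.
Single eigenvalue λ = -3 with algebraic multiplicity 2.
Eigenvector v = (1,1); generalized eigenvector w with (A-λI)w=v is (-2,-1).
General solution: e^(-3t)[K_1·v + K_2·(t·v + w)].

p(t) = K_1e^(-3t) + K_2te^(-3t) - 2K_2e^(-3t), q(t) = K_1e^(-3t) + K_2te^(-3t) - K_2e^(-3t)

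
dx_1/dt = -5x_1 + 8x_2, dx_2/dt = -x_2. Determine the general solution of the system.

Coefficient matrix A = [[-5, 8], [0, -1]].
Characteristic polynomial det(A - λI) = λ^2 + 6λ + 5 = 0.
Eigenvalues λ = -5, -1.
For λ=-5: (A-λI) row 1 is [0, 8], so an eigenvector is (1, 0).
For λ=-1: (A-λI) row 1 is [-4, 8], so an eigenvector is (2, 1).
General solution: c_1e^(-5t)(1,0) + c_2e^(-t)(2,1).

x_1(t) = c_1e^(-5t) + 2c_2e^(-t), x_2(t) = c_2e^(-t)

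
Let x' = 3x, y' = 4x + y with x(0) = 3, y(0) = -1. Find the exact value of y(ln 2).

A = [[3,0],[4,1]]; eigenvalues λ = 1, 3.
Eigenvectors: (0,1) for λ=1, (1,2) for λ=3.
From the initial condition, c_1 = -7, c_2 = 3.
y(ln 2) = (-7)(2^1)(1) + (3)(2^3)(2) = 34.

34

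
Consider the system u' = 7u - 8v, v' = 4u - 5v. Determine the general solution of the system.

u(t) = -K_1e^(-t) - 2K_2e^(3t), v(t) = -K_1e^(-t) - K_2e^(3t)

Coefficient matrix A = [[7, -8], [4, -5]].
Characteristic polynomial det(A - λI) = λ^2 - 2λ - 3 = 0.
Eigenvalues λ = -1, 3.
For λ=-1: (A-λI) row 1 is [8, -8], so an eigenvector is (-1, -1).
For λ=3: (A-λI) row 1 is [4, -8], so an eigenvector is (-2, -1).
General solution: K_1e^(-t)(-1,-1) + K_2e^(3t)(-2,-1).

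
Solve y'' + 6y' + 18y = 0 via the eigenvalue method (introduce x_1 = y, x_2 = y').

y(t) = K_1e^(-3t)cos(3t) + K_2e^(-3t)sin(3t)

Let x_1 = y, x_2 = y'. Then x_1' = x_2 and x_2' = -18x_1 - 6x_2.
A = [[0,1],[-18,-6]]; det(A-λI) = λ^2 + 6λ + 18.
Eigenvalues λ = -3 ± 3i.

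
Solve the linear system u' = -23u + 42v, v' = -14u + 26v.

Coefficient matrix A = [[-23, 42], [-14, 26]].
Characteristic polynomial det(A - λI) = λ^2 - 3λ - 10 = 0.
Eigenvalues λ = -2, 5.
For λ=-2: (A-λI) row 1 is [-21, 42], so an eigenvector is (-2, -1).
For λ=5: (A-λI) row 1 is [-28, 42], so an eigenvector is (-3, -2).
General solution: C_1e^(-2t)(-2,-1) + C_2e^(5t)(-3,-2).

u(t) = -2C_1e^(-2t) - 3C_2e^(5t), v(t) = -C_1e^(-2t) - 2C_2e^(5t)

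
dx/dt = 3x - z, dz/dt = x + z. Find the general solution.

x(t) = -c_1e^(2t) - c_2te^(2t), z(t) = -c_1e^(2t) - c_2te^(2t) + c_2e^(2t)

Coefficient matrix A = [[3, -1], [1, 1]].
Characteristic polynomial det(A - λI) = λ^2 - 4λ + 4 = 0.
Single eigenvalue λ = 2 with algebraic multiplicity 2.
Eigenvector v = (-1,-1); generalized eigenvector w with (A-λI)w=v is (0,1).
General solution: e^(2t)[c_1·v + c_2·(t·v + w)].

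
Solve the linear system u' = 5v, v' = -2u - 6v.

Coefficient matrix A = [[0, 5], [-2, -6]].
Characteristic polynomial det(A - λI) = λ^2 + 6λ + 10 = 0.
Eigenvalues λ = -3 ± i (complex conjugate pair).
For λ=-3+i: an eigenvector is (-1,1) - i(2,-1) = (-1 - 2i, 1 + i).
A real fundamental pair from Re and Im of e^((-3+i)t)v: X_1 = e^(-3t)(cos(t)·(-1,1) + sin(t)·(2,-1)), X_2 = e^(-3t)(sin(t)·(-1,1) - cos(t)·(2,-1)).
General solution: C_1X_1 + C_2X_2.

u(t) = 2C_1e^(-3t)sin(t) - C_1e^(-3t)cos(t) - C_2e^(-3t)sin(t) - 2C_2e^(-3t)cos(t), v(t) = -C_1e^(-3t)sin(t) + C_1e^(-3t)cos(t) + C_2e^(-3t)sin(t) + C_2e^(-3t)cos(t)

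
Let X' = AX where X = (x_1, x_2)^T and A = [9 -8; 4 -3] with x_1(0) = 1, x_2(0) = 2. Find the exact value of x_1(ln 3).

-477

A = [[9,-8],[4,-3]]; eigenvalues λ = 1, 5.
Eigenvectors: (1,1) for λ=1, (2,1) for λ=5.
From the initial condition, c_1 = 3, c_2 = -1.
x_1(ln 3) = (3)(3^1)(1) + (-1)(3^5)(2) = -477.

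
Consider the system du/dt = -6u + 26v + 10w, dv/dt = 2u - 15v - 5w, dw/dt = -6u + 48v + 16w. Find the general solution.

Coefficient matrix A = [[-6, 26, 10], [2, -15, -5], [-6, 48, 16]].
det(A - λI) = 0 gives eigenvalues λ = -4, 1, -2.
For λ=-4: eigenvector (-2,1,-3).
For λ=1: eigenvector (-2,1,-4).
For λ=-2: eigenvector (-1,1,-3).
General solution: C_1e^(-4t)(-2,1,-3) + C_2e^(t)(-2,1,-4) + C_3e^(-2t)(-1,1,-3).

u(t) = -2C_1e^(-4t) - 2C_2e^(t) - C_3e^(-2t), v(t) = C_1e^(-4t) + C_2e^(t) + C_3e^(-2t), w(t) = -3C_1e^(-4t) - 4C_2e^(t) - 3C_3e^(-2t)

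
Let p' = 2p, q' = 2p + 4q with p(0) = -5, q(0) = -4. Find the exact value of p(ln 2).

A = [[2,0],[2,4]]; eigenvalues λ = 4, 2.
Eigenvectors: (0,1) for λ=4, (1,-1) for λ=2.
From the initial condition, c_1 = -9, c_2 = -5.
p(ln 2) = (-9)(2^4)(0) + (-5)(2^2)(1) = -20.

-20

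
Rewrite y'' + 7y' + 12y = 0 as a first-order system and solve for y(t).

Let x_1 = y, x_2 = y'. Then x_1' = x_2 and x_2' = -12x_1 - 7x_2.
A = [[0,1],[-12,-7]]; det(A-λI) = λ^2 + 7λ + 12.
Eigenvalues λ = -4, -3 with eigenvectors (1,-4), (1,-3).

y(t) = K_1e^(-4t) + K_2e^(-3t)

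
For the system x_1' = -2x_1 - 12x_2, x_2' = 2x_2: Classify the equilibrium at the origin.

A = [[-2,-12],[0,2]]; det(A-λI) = λ^2 - 4.
λ = 2, -2: opposite signs.

saddle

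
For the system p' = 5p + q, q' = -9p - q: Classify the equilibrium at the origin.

A = [[5,1],[-9,-1]]; det(A-λI) = λ^2 - 4λ + 4.
repeated λ = 2 with a single eigenvector.

unstable improper node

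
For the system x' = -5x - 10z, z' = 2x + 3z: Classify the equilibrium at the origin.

stable spiral

A = [[-5,-10],[2,3]]; det(A-λI) = λ^2 + 2λ + 5.
λ = -1 ± 2i: negative real part.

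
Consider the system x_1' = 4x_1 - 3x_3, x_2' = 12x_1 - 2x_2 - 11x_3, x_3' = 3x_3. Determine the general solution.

Coefficient matrix A = [[4, 0, -3], [12, -2, -11], [0, 0, 3]].
det(A - λI) = 0 gives eigenvalues λ = -2, 4, 3.
For λ=-2: eigenvector (0,1,0).
For λ=4: eigenvector (1,2,0).
For λ=3: eigenvector (3,5,1).
General solution: c_1e^(-2t)(0,1,0) + c_2e^(4t)(1,2,0) + c_3e^(3t)(3,5,1).

x_1(t) = c_2e^(4t) + 3c_3e^(3t), x_2(t) = c_1e^(-2t) + 2c_2e^(4t) + 5c_3e^(3t), x_3(t) = c_3e^(3t)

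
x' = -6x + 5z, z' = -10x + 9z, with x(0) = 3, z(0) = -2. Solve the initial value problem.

x(t) = -5e^(4t) + 8e^(-t), z(t) = -10e^(4t) + 8e^(-t)

Coefficient matrix A = [[-6, 5], [-10, 9]].
Characteristic polynomial det(A - λI) = λ^2 - 3λ - 4 = 0.
Eigenvalues λ = -1, 4.
For λ=-1: (A-λI) row 1 is [-5, 5], so an eigenvector is (1, 1).
For λ=4: (A-λI) row 1 is [-10, 5], so an eigenvector is (-1, -2).
General solution: K_1e^(-t)(1,1) + K_2e^(4t)(-1,-2).
Applying x(0)=3, z(0)=-2 gives K_1=8, K_2=5.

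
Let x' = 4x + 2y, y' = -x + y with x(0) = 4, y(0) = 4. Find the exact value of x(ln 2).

80

A = [[4,2],[-1,1]]; eigenvalues λ = 2, 3.
Eigenvectors: (-1,1) for λ=2, (-2,1) for λ=3.
From the initial condition, c_1 = 12, c_2 = -8.
x(ln 2) = (12)(2^2)(-1) + (-8)(2^3)(-2) = 80.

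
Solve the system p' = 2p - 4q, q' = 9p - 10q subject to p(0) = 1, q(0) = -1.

Coefficient matrix A = [[2, -4], [9, -10]].
Characteristic polynomial det(A - λI) = λ^2 + 8λ + 16 = 0.
Single eigenvalue λ = -4 with algebraic multiplicity 2.
Eigenvector v = (2,3); generalized eigenvector w with (A-λI)w=v is (-1,-2).
General solution: e^(-4t)[K_1·v + K_2·(t·v + w)].
Applying p(0)=1, q(0)=-1 gives K_1=3, K_2=5.

p(t) = 10te^(-4t) + e^(-4t), q(t) = 15te^(-4t) - e^(-4t)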